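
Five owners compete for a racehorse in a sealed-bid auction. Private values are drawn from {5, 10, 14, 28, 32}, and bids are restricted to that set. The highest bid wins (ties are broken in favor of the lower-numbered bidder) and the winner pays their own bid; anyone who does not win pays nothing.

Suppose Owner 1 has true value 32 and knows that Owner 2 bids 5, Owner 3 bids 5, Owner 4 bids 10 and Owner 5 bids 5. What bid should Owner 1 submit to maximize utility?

10

Bid 5: loses, pays 0, utility 0.
Bid 10: wins, pays 10, utility 32 - 10 = 22.
Bid 14: wins, pays 14, utility 32 - 14 = 18.
Bid 28: wins, pays 28, utility 32 - 28 = 4.
Bid 32: wins, pays 32, utility 32 - 32 = 0.
The best choice is 10 with utility 22.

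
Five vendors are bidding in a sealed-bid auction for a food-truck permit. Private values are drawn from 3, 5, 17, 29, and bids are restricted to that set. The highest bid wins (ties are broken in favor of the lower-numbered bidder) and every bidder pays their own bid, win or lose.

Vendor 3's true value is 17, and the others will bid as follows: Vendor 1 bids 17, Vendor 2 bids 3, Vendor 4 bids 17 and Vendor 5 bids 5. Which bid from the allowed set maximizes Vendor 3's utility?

3

Bid 3: loses but pays 3, utility -3.
Bid 5: loses but pays 5, utility -5.
Bid 17: loses but pays 17, utility -17.
Bid 29: wins, pays 29, utility 17 - 29 = -12.
The best choice is 3 with utility -3.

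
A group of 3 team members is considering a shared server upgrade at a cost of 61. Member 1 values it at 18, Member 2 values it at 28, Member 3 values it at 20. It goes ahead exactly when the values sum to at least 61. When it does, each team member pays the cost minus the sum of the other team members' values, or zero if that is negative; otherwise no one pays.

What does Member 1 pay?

13

Total value 66 ≥ cost 61, so the project is built.
The other team members' values sum to 48.
Cost minus that sum is 61 - 48 = 13.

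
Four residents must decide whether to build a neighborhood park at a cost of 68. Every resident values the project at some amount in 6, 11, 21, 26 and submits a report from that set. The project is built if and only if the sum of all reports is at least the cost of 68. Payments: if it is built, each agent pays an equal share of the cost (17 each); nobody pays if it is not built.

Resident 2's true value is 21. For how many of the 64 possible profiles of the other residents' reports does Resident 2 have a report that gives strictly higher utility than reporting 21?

9

Others report (6, 11, 26): truth gives 0; report 26 gives 4 > 0. Violating.
Others report (6, 26, 11): truth gives 0; report 26 gives 4 > 0. Violating.
Others report (11, 6, 26): truth gives 0; report 26 gives 4 > 0. Violating.
Others report (11, 11, 21): truth gives 0; report 26 gives 4 > 0. Violating.
Others report (6, 6, 6): truth gives 0; no alternative beats it.
Others report (6, 6, 11): truth gives 0; no alternative beats it.
(Checking all 64 profiles: 9 have a profitable deviation, 55 do not.)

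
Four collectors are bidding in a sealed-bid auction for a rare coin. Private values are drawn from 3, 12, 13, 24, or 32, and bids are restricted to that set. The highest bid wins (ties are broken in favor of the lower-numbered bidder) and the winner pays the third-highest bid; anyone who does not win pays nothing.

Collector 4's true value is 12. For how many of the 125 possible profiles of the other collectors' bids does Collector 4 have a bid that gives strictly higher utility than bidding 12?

Others bid (3, 3, 12): truth gives 0; bid 13 gives 9 > 0. Violating.
Others bid (3, 3, 13): truth gives 0; bid 24 gives 9 > 0. Violating.
Others bid (3, 3, 24): truth gives 0; bid 32 gives 9 > 0. Violating.
Others bid (3, 12, 3): truth gives 0; bid 13 gives 9 > 0. Violating.
Others bid (3, 3, 3): truth gives 9; no alternative beats it.
Others bid (3, 3, 32): truth gives 0; no alternative beats it.
(Checking all 125 profiles: 9 have a profitable deviation, 116 do not.)

9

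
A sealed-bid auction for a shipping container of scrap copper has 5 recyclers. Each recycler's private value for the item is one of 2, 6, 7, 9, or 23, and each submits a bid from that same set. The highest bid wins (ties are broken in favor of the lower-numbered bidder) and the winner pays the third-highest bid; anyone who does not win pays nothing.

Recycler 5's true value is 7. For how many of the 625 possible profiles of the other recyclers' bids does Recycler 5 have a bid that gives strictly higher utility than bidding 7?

Others bid (2, 2, 2, 7): truth gives 0; bid 9 gives 5 > 0. Violating.
Others bid (2, 2, 2, 9): truth gives 0; bid 23 gives 5 > 0. Violating.
Others bid (2, 2, 6, 7): truth gives 0; bid 9 gives 1 > 0. Violating.
Others bid (2, 2, 6, 9): truth gives 0; bid 23 gives 1 > 0. Violating.
Others bid (2, 2, 2, 2): truth gives 5; no alternative beats it.
Others bid (2, 2, 2, 6): truth gives 5; no alternative beats it.
(Checking all 625 profiles: 64 have a profitable deviation, 561 do not.)

64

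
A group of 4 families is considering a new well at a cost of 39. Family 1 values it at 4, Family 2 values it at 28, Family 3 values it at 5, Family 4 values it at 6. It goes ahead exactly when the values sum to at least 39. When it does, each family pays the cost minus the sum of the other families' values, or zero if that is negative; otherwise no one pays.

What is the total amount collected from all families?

27

Total value 43 ≥ cost 39, so it is built.
Family 1: others sum to 39; max(0, 39 - 39) = 0.
Family 2: others sum to 15; max(0, 39 - 15) = 24.
Family 3: others sum to 38; max(0, 39 - 38) = 1.
Family 4: others sum to 37; max(0, 39 - 37) = 2.
Total collected = 0 + 24 + 1 + 2 = 27.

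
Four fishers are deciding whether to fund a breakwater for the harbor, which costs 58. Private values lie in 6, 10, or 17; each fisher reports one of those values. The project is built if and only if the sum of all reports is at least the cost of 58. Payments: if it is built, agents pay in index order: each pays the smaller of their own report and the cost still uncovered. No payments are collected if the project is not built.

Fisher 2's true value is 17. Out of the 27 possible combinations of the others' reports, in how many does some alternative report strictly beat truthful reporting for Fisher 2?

1

Others report (17, 17, 17): truth gives 0; report 10 gives 7 > 0. Violating.
Others report (6, 6, 6): truth gives 0; no alternative beats it.
Others report (6, 6, 10): truth gives 0; no alternative beats it.
(Checking all 27 profiles: 1 has a profitable deviation, 26 do not.)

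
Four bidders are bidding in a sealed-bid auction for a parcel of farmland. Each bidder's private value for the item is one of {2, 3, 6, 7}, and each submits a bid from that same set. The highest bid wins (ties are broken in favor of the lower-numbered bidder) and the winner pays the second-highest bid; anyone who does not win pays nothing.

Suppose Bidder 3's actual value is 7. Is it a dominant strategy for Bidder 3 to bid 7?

Yes

Check each profile of the others' bids and compare truth against every alternative bid.
Others bid (2, 6, 2): truth gives 1, best alternative gives 0.
Others bid (2, 6, 3): truth gives 1, best alternative gives 0.
Others bid (2, 6, 6): truth gives 1, best alternative gives 0.
Others bid (3, 6, 2): truth gives 1, best alternative gives 0.
Others bid (3, 6, 3): truth gives 1, best alternative gives 0.
Others bid (3, 6, 6): truth gives 1, best alternative gives 0.
(Remaining 58 profiles checked similarly; truth is weakly best in each.)
In every case the truthful bid is at least as good as any alternative, so it is a dominant strategy.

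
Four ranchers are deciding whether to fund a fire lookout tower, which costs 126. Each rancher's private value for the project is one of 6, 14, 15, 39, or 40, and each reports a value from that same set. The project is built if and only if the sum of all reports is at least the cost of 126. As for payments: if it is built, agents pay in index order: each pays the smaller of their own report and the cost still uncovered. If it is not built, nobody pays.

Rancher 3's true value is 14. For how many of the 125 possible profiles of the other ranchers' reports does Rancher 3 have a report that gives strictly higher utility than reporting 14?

Others report (40, 40, 40): truth gives 0; report 6 gives 8 > 0. Violating.
Others report (6, 6, 6): truth gives 0; no alternative beats it.
Others report (6, 6, 14): truth gives 0; no alternative beats it.
(Checking all 125 profiles: 1 has a profitable deviation, 124 do not.)

1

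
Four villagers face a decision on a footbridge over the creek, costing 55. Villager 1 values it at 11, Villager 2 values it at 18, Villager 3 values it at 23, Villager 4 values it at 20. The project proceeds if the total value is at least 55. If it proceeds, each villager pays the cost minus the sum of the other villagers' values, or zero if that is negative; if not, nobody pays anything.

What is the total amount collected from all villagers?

Total value 72 ≥ cost 55, so it is built.
Villager 1: others sum to 61; max(0, 55 - 61) = 0.
Villager 2: others sum to 54; max(0, 55 - 54) = 1.
Villager 3: others sum to 49; max(0, 55 - 49) = 6.
Villager 4: others sum to 52; max(0, 55 - 52) = 3.
Total collected = 0 + 1 + 6 + 3 = 10.

10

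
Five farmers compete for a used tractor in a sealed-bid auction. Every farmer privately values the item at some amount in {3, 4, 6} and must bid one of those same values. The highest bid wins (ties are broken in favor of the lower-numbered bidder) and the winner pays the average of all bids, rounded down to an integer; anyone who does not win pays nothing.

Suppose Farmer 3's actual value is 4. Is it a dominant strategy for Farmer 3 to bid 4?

No

Consider the case where Farmer 1 bids 3, Farmer 2 bids 4, Farmer 4 bids 3 and Farmer 5 bids 3.
Truthful bid 4: loses, pays 0, utility 0.
Bid 6 instead: wins, pays 3, utility 4 - 3 = 1.
Since 1 > 0, bidding 6 is strictly better here, so truthful bidding is not dominant.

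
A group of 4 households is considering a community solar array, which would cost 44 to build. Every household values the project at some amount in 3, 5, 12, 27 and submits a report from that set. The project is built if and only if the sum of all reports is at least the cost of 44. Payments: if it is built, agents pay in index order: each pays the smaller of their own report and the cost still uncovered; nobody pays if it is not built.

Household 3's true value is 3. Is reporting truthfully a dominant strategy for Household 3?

Check each profile of the others' reports and compare truth against every alternative report.
Others report (3, 12, 27): truth gives 0, best alternative gives -2.
Others report (3, 27, 12): truth gives 0, best alternative gives -2.
Others report (3, 27, 27): truth gives 0, best alternative gives -2.
Others report (5, 12, 27): truth gives 0, best alternative gives -2.
Others report (5, 27, 12): truth gives 0, best alternative gives -2.
Others report (5, 27, 27): truth gives 0, best alternative gives -2.
(Remaining 58 profiles checked similarly; truth is weakly best in each.)
In every case the truthful report is at least as good as any alternative, so it is a dominant strategy.

Yes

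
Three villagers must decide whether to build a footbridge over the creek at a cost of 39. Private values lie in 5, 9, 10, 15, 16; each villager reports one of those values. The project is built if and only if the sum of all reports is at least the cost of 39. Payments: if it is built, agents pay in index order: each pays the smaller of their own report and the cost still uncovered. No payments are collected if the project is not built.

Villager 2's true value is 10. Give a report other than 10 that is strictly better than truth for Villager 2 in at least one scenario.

9

Suppose Villager 1 reports 15 and Villager 3 reports 15.
Report 10: project built, pays 10, utility 10 - 10 = 0.
Report 9: project built, pays 9, utility 10 - 9 = 1.
So reporting 9 beats truth here (1 > 0).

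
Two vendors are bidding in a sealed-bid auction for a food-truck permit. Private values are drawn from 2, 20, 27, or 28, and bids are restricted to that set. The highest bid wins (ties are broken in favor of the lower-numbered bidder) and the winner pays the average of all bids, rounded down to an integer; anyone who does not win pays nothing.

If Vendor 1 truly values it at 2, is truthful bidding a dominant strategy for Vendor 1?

Yes

Check each profile of the others' bids and compare truth against every alternative bid.
Others bid (20): truth gives 0, best alternative gives -18.
Others bid (2): truth gives 0, best alternative gives -9.
Others bid (27): truth gives 0, best alternative gives 0.
Others bid (28): truth gives 0, best alternative gives 0.
In every case the truthful bid is at least as good as any alternative, so it is a dominant strategy.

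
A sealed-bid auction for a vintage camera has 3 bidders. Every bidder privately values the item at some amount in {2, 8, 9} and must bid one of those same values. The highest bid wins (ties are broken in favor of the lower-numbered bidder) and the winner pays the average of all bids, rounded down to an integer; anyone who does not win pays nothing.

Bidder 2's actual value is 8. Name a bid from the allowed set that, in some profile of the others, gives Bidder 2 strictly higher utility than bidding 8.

Suppose Bidder 1 bids 2 and Bidder 3 bids 9.
Bid 8: loses, pays 0, utility 0.
Bid 9: wins, pays 6, utility 8 - 6 = 2.
So bidding 9 beats truth here (2 > 0).

9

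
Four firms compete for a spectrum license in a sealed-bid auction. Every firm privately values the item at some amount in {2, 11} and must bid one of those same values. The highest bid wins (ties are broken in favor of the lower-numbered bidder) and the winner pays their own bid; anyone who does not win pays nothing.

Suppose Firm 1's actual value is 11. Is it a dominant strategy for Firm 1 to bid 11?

Consider the case where Firm 2 bids 2, Firm 3 bids 2 and Firm 4 bids 2.
Truthful bid 11: wins, pays 11, utility 11 - 11 = 0.
Bid 2 instead: wins, pays 2, utility 11 - 2 = 9.
Since 9 > 0, bidding 2 is strictly better here, so truthful bidding is not dominant.

No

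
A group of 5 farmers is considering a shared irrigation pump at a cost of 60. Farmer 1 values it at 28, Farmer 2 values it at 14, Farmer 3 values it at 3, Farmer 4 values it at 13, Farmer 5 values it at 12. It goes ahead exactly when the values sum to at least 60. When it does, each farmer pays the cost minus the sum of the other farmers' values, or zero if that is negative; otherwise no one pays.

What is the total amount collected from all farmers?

Total value 70 ≥ cost 60, so it is built.
Farmer 1: others sum to 42; max(0, 60 - 42) = 18.
Farmer 2: others sum to 56; max(0, 60 - 56) = 4.
Farmer 3: others sum to 67; max(0, 60 - 67) = 0.
Farmer 4: others sum to 57; max(0, 60 - 57) = 3.
Farmer 5: others sum to 58; max(0, 60 - 58) = 2.
Total collected = 18 + 4 + 0 + 3 + 2 = 27.

27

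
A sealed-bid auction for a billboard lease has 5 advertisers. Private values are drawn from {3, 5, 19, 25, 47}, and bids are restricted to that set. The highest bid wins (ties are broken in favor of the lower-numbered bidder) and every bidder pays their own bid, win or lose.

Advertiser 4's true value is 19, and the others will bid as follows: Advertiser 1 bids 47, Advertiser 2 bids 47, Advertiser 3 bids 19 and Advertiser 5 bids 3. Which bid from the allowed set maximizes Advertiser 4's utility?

3

Bid 3: loses but pays 3, utility -3.
Bid 5: loses but pays 5, utility -5.
Bid 19: loses but pays 19, utility -19.
Bid 25: loses but pays 25, utility -25.
Bid 47: loses but pays 47, utility -47.
The best choice is 3 with utility -3.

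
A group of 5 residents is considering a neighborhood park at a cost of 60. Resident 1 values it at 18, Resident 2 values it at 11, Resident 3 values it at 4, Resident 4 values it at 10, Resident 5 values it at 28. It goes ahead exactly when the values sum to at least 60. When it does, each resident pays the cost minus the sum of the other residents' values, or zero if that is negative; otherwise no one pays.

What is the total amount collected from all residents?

Total value 71 ≥ cost 60, so it is built.
Resident 1: others sum to 53; max(0, 60 - 53) = 7.
Resident 2: others sum to 60; max(0, 60 - 60) = 0.
Resident 3: others sum to 67; max(0, 60 - 67) = 0.
Resident 4: others sum to 61; max(0, 60 - 61) = 0.
Resident 5: others sum to 43; max(0, 60 - 43) = 17.
Total collected = 7 + 0 + 0 + 0 + 17 = 24.

24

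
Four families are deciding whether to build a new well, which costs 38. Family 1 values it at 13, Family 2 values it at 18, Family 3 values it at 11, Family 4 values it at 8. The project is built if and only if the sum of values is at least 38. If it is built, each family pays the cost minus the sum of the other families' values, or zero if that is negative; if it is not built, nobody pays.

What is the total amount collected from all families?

Total value 50 ≥ cost 38, so it is built.
Family 1: others sum to 37; max(0, 38 - 37) = 1.
Family 2: others sum to 32; max(0, 38 - 32) = 6.
Family 3: others sum to 39; max(0, 38 - 39) = 0.
Family 4: others sum to 42; max(0, 38 - 42) = 0.
Total collected = 1 + 6 + 0 + 0 = 7.

7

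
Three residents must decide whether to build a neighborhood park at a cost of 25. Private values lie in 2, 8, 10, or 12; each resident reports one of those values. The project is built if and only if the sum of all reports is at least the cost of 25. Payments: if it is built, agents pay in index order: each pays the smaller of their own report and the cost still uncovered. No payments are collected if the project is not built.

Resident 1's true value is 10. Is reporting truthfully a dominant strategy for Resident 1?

Consider the case where Resident 2 reports 8 and Resident 3 reports 10.
Truthful report 10: project built, pays 10, utility 10 - 10 = 0.
Report 8 instead: project built, pays 8, utility 10 - 8 = 2.
Since 2 > 0, reporting 8 is strictly better here, so truthful reporting is not dominant.

No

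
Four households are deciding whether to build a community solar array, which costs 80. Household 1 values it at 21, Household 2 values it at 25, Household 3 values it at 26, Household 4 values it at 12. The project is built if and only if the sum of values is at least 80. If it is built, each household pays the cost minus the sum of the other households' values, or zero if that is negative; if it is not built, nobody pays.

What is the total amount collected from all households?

68

Total value 84 ≥ cost 80, so it is built.
Household 1: others sum to 63; max(0, 80 - 63) = 17.
Household 2: others sum to 59; max(0, 80 - 59) = 21.
Household 3: others sum to 58; max(0, 80 - 58) = 22.
Household 4: others sum to 72; max(0, 80 - 72) = 8.
Total collected = 17 + 21 + 22 + 8 = 68.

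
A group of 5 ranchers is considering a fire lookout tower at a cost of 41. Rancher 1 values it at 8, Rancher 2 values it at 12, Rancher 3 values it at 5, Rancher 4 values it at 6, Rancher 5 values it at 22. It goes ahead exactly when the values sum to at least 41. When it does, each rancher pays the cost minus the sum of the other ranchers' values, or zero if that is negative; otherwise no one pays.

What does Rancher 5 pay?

10

Total value 53 ≥ cost 41, so the project is built.
The other ranchers' values sum to 31.
Cost minus that sum is 41 - 31 = 10.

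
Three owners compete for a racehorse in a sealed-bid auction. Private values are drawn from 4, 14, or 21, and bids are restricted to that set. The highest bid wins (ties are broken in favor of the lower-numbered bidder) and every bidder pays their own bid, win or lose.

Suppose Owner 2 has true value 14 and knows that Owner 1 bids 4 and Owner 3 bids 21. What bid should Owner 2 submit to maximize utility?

Bid 4: loses but pays 4, utility -4.
Bid 14: loses but pays 14, utility -14.
Bid 21: wins, pays 21, utility 14 - 21 = -7.
The best choice is 4 with utility -4.

4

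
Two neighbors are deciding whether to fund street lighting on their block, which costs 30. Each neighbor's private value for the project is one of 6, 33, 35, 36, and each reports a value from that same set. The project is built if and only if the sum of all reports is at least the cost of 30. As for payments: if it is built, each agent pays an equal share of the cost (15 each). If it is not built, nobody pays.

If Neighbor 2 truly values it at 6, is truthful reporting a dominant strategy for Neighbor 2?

Yes

Check each profile of the others' reports and compare truth against every alternative report.
Others report (6): truth gives 0, best alternative gives -9.
Others report (33): truth gives -9, best alternative gives -9.
Others report (35): truth gives -9, best alternative gives -9.
Others report (36): truth gives -9, best alternative gives -9.
In every case the truthful report is at least as good as any alternative, so it is a dominant strategy.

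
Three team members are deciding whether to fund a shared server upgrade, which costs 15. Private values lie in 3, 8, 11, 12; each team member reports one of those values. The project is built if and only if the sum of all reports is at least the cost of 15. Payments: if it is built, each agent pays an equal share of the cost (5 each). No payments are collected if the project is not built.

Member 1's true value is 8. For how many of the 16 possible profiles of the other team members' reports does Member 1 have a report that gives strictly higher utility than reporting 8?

1

Others report (3, 3): truth gives 0; report 11 gives 3 > 0. Violating.
Others report (3, 8): truth gives 3; no alternative beats it.
Others report (3, 11): truth gives 3; no alternative beats it.
(Checking all 16 profiles: 1 has a profitable deviation, 15 do not.)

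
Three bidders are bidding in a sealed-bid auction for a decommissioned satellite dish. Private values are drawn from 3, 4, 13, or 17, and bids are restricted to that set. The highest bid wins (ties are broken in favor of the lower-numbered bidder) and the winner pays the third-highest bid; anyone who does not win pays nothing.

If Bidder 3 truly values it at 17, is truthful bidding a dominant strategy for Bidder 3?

Check each profile of the others' bids and compare truth against every alternative bid.
Others bid (3, 13): truth gives 14, best alternative gives 0.
Others bid (13, 3): truth gives 14, best alternative gives 0.
Others bid (4, 13): truth gives 13, best alternative gives 0.
Others bid (13, 4): truth gives 13, best alternative gives 0.
Others bid (13, 13): truth gives 4, best alternative gives 0.
Others bid (3, 3): truth gives 14, best alternative gives 14.
(Remaining 10 profiles checked similarly; truth is weakly best in each.)
In every case the truthful bid is at least as good as any alternative, so it is a dominant strategy.

Yes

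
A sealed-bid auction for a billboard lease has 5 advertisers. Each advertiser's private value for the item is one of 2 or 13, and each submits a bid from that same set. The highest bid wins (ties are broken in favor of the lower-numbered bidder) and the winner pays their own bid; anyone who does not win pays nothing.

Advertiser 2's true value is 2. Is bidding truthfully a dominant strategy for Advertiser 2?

Yes

Check each profile of the others' bids and compare truth against every alternative bid.
Others bid (2, 2, 2, 2): truth gives 0, best alternative gives -11.
Others bid (2, 2, 2, 13): truth gives 0, best alternative gives -11.
Others bid (2, 2, 13, 2): truth gives 0, best alternative gives -11.
Others bid (2, 2, 13, 13): truth gives 0, best alternative gives -11.
Others bid (2, 13, 2, 2): truth gives 0, best alternative gives -11.
Others bid (2, 13, 2, 13): truth gives 0, best alternative gives -11.
(Remaining 10 profiles checked similarly; truth is weakly best in each.)
In every case the truthful bid is at least as good as any alternative, so it is a dominant strategy.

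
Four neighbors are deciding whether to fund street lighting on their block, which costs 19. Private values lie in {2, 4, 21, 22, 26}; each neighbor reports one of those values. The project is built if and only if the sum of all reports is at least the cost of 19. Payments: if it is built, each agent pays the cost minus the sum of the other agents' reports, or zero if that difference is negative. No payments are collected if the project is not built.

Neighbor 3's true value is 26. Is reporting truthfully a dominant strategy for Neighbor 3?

Check each profile of the others' reports and compare truth against every alternative report.
Others report (2, 2, 21): truth gives 26, best alternative gives 26.
Others report (2, 2, 22): truth gives 26, best alternative gives 26.
Others report (2, 2, 26): truth gives 26, best alternative gives 26.
Others report (2, 4, 21): truth gives 26, best alternative gives 26.
Others report (2, 4, 22): truth gives 26, best alternative gives 26.
Others report (2, 4, 26): truth gives 26, best alternative gives 26.
(Remaining 119 profiles checked similarly; truth is weakly best in each.)
In every case the truthful report is at least as good as any alternative, so it is a dominant strategy.

Yes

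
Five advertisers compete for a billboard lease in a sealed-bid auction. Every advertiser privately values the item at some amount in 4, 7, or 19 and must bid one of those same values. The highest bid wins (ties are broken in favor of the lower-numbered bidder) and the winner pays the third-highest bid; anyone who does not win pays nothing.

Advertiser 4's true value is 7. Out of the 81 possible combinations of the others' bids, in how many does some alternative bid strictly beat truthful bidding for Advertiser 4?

Others bid (4, 4, 4, 19): truth gives 0; bid 19 gives 3 > 0. Violating.
Others bid (4, 4, 7, 4): truth gives 0; bid 19 gives 3 > 0. Violating.
Others bid (4, 7, 4, 4): truth gives 0; bid 19 gives 3 > 0. Violating.
Others bid (7, 4, 4, 4): truth gives 0; bid 19 gives 3 > 0. Violating.
Others bid (4, 4, 4, 4): truth gives 3; no alternative beats it.
Others bid (4, 4, 4, 7): truth gives 3; no alternative beats it.
(Checking all 81 profiles: 4 have a profitable deviation, 77 do not.)

4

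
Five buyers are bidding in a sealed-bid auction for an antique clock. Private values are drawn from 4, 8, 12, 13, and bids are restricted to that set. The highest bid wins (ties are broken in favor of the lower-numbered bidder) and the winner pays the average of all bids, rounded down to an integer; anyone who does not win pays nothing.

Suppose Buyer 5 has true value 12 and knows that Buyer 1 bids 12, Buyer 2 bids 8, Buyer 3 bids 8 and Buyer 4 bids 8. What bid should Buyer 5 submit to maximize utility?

13

Bid 4: loses, pays 0, utility 0.
Bid 8: loses, pays 0, utility 0.
Bid 12: loses, pays 0, utility 0.
Bid 13: wins, pays 9, utility 12 - 9 = 3.
The best choice is 13 with utility 3.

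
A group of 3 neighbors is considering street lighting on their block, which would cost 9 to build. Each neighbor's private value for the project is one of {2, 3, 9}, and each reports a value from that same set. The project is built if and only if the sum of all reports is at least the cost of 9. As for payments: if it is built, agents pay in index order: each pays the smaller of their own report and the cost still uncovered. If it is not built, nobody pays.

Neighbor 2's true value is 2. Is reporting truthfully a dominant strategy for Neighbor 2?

Yes

Check each profile of the others' reports and compare truth against every alternative report.
Others report (2, 9): truth gives 0, best alternative gives -1.
Others report (3, 3): truth gives 0, best alternative gives -1.
Others report (3, 9): truth gives 0, best alternative gives -1.
Others report (9, 2): truth gives 2, best alternative gives 2.
Others report (9, 3): truth gives 2, best alternative gives 2.
Others report (9, 9): truth gives 2, best alternative gives 2.
(Remaining 3 profiles checked similarly; truth is weakly best in each.)
In every case the truthful report is at least as good as any alternative, so it is a dominant strategy.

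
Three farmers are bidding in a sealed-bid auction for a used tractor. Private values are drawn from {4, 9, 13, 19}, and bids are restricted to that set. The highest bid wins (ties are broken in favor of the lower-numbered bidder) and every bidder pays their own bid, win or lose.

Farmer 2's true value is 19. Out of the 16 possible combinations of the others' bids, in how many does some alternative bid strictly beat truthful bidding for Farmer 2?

Others bid (4, 4): truth gives 0; bid 9 gives 10 > 0. Violating.
Others bid (4, 9): truth gives 0; bid 9 gives 10 > 0. Violating.
Others bid (4, 13): truth gives 0; bid 13 gives 6 > 0. Violating.
Others bid (9, 4): truth gives 0; bid 13 gives 6 > 0. Violating.
Others bid (4, 19): truth gives 0; no alternative beats it.
Others bid (9, 19): truth gives 0; no alternative beats it.
(Checking all 16 profiles: 10 have a profitable deviation, 6 do not.)

10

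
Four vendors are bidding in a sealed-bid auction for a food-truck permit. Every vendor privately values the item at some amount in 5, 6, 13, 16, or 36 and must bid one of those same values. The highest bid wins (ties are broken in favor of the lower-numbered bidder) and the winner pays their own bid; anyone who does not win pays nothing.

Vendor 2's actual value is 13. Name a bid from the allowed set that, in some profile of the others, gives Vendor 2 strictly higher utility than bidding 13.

6

Suppose Vendor 1 bids 5, Vendor 3 bids 5 and Vendor 4 bids 5.
Bid 13: wins, pays 13, utility 13 - 13 = 0.
Bid 6: wins, pays 6, utility 13 - 6 = 7.
So bidding 6 beats truth here (7 > 0).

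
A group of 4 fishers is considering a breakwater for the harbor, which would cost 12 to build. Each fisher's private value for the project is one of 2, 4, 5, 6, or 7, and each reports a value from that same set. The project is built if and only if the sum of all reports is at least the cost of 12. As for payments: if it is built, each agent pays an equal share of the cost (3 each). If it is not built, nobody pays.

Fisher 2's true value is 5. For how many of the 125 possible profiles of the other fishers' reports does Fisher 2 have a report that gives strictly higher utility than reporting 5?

1

Others report (2, 2, 2): truth gives 0; report 6 gives 2 > 0. Violating.
Others report (2, 2, 4): truth gives 2; no alternative beats it.
Others report (2, 2, 5): truth gives 2; no alternative beats it.
(Checking all 125 profiles: 1 has a profitable deviation, 124 do not.)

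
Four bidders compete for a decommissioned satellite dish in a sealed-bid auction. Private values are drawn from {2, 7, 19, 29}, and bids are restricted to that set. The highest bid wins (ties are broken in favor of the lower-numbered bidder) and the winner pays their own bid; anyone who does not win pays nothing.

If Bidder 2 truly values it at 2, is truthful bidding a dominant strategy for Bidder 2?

Check each profile of the others' bids and compare truth against every alternative bid.
Others bid (2, 2, 2): truth gives 0, best alternative gives -5.
Others bid (2, 2, 7): truth gives 0, best alternative gives -5.
Others bid (2, 7, 2): truth gives 0, best alternative gives -5.
Others bid (2, 7, 7): truth gives 0, best alternative gives -5.
Others bid (2, 2, 19): truth gives 0, best alternative gives 0.
Others bid (2, 2, 29): truth gives 0, best alternative gives 0.
(Remaining 58 profiles checked similarly; truth is weakly best in each.)
In every case the truthful bid is at least as good as any alternative, so it is a dominant strategy.

Yes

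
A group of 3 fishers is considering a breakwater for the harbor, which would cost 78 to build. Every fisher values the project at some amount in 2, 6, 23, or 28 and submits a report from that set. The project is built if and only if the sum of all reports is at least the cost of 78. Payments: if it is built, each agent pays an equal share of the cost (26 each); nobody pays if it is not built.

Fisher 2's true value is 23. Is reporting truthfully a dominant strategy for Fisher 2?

Consider the case where Fisher 1 reports 28 and Fisher 3 reports 28.
Truthful report 23: project built, pays 26, utility 23 - 26 = -3.
Report 2 instead: project not built, utility 0.
Since 0 > -3, reporting 2 is strictly better here, so truthful reporting is not dominant.

No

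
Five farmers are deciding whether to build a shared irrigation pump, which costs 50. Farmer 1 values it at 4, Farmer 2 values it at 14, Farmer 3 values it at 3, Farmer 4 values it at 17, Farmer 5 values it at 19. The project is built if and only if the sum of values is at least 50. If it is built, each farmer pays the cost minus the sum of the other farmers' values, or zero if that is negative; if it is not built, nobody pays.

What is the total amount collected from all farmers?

29

Total value 57 ≥ cost 50, so it is built.
Farmer 1: others sum to 53; max(0, 50 - 53) = 0.
Farmer 2: others sum to 43; max(0, 50 - 43) = 7.
Farmer 3: others sum to 54; max(0, 50 - 54) = 0.
Farmer 4: others sum to 40; max(0, 50 - 40) = 10.
Farmer 5: others sum to 38; max(0, 50 - 38) = 12.
Total collected = 0 + 7 + 0 + 10 + 12 = 29.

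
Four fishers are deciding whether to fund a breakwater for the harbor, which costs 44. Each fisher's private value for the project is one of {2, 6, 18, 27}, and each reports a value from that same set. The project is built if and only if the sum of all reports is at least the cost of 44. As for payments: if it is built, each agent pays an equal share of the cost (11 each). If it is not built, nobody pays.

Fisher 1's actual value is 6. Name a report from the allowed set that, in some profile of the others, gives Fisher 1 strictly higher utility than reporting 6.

2

Suppose Fisher 2 reports 2, Fisher 3 reports 18 and Fisher 4 reports 18.
Report 6: project built, pays 11, utility 6 - 11 = -5.
Report 2: project not built, utility 0.
So reporting 2 beats truth here (0 > -5).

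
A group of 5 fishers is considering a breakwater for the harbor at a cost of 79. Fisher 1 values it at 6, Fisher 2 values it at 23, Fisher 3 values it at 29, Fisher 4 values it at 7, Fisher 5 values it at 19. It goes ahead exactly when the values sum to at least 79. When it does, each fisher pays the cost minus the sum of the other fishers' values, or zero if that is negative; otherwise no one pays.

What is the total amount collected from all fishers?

Total value 84 ≥ cost 79, so it is built.
Fisher 1: others sum to 78; max(0, 79 - 78) = 1.
Fisher 2: others sum to 61; max(0, 79 - 61) = 18.
Fisher 3: others sum to 55; max(0, 79 - 55) = 24.
Fisher 4: others sum to 77; max(0, 79 - 77) = 2.
Fisher 5: others sum to 65; max(0, 79 - 65) = 14.
Total collected = 1 + 18 + 24 + 2 + 14 = 59.

59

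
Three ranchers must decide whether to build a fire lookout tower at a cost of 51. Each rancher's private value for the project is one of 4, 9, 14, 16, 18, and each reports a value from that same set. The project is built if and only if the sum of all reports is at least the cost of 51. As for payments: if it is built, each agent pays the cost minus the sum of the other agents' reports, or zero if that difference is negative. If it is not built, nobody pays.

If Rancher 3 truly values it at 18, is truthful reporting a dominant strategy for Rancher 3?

Yes

Check each profile of the others' reports and compare truth against every alternative report.
Others report (16, 18): truth gives 1, best alternative gives 0.
Others report (18, 16): truth gives 1, best alternative gives 0.
Others report (18, 18): truth gives 3, best alternative gives 3.
Others report (4, 4): truth gives 0, best alternative gives 0.
Others report (4, 9): truth gives 0, best alternative gives 0.
Others report (4, 14): truth gives 0, best alternative gives 0.
(Remaining 19 profiles checked similarly; truth is weakly best in each.)
In every case the truthful report is at least as good as any alternative, so it is a dominant strategy.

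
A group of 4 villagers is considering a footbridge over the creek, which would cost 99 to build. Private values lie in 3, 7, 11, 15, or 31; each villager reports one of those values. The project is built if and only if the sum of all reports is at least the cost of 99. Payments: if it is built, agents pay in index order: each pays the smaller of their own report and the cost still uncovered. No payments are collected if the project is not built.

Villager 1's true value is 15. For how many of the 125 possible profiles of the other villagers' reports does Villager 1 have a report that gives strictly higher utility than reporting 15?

1

Others report (31, 31, 31): truth gives 0; report 7 gives 8 > 0. Violating.
Others report (3, 3, 3): truth gives 0; no alternative beats it.
Others report (3, 3, 7): truth gives 0; no alternative beats it.
(Checking all 125 profiles: 1 has a profitable deviation, 124 do not.)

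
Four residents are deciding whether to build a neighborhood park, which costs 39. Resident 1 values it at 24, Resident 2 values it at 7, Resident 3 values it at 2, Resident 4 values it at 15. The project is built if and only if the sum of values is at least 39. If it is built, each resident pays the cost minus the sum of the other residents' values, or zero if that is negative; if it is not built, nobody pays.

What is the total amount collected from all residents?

21

Total value 48 ≥ cost 39, so it is built.
Resident 1: others sum to 24; max(0, 39 - 24) = 15.
Resident 2: others sum to 41; max(0, 39 - 41) = 0.
Resident 3: others sum to 46; max(0, 39 - 46) = 0.
Resident 4: others sum to 33; max(0, 39 - 33) = 6.
Total collected = 15 + 0 + 0 + 6 = 21.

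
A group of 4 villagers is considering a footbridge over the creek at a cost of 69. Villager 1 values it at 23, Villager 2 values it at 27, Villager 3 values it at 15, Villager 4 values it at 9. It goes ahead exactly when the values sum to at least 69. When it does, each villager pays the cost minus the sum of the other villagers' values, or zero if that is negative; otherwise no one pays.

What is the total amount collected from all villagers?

Total value 74 ≥ cost 69, so it is built.
Villager 1: others sum to 51; max(0, 69 - 51) = 18.
Villager 2: others sum to 47; max(0, 69 - 47) = 22.
Villager 3: others sum to 59; max(0, 69 - 59) = 10.
Villager 4: others sum to 65; max(0, 69 - 65) = 4.
Total collected = 18 + 22 + 10 + 4 = 54.

54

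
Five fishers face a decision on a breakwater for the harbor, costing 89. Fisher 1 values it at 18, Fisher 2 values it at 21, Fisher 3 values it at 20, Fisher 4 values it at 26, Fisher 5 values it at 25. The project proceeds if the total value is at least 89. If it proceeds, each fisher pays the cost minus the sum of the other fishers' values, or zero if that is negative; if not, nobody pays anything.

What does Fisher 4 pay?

Total value 110 ≥ cost 89, so the project is built.
The other fishers' values sum to 84.
Cost minus that sum is 89 - 84 = 5.

5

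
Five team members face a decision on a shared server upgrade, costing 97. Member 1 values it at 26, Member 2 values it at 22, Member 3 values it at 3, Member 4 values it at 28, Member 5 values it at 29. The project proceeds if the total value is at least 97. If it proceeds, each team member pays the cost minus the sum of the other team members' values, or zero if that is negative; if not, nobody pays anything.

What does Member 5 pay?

18

Total value 108 ≥ cost 97, so the project is built.
The other team members' values sum to 79.
Cost minus that sum is 97 - 79 = 18.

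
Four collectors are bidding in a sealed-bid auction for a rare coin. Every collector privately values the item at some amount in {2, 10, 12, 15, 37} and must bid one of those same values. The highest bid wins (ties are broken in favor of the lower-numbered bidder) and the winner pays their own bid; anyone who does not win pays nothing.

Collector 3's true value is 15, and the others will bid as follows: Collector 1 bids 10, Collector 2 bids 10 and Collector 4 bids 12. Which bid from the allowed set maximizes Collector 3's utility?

12

Bid 2: loses, pays 0, utility 0.
Bid 10: loses, pays 0, utility 0.
Bid 12: wins, pays 12, utility 15 - 12 = 3.
Bid 15: wins, pays 15, utility 15 - 15 = 0.
Bid 37: wins, pays 37, utility 15 - 37 = -22.
The best choice is 12 with utility 3.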